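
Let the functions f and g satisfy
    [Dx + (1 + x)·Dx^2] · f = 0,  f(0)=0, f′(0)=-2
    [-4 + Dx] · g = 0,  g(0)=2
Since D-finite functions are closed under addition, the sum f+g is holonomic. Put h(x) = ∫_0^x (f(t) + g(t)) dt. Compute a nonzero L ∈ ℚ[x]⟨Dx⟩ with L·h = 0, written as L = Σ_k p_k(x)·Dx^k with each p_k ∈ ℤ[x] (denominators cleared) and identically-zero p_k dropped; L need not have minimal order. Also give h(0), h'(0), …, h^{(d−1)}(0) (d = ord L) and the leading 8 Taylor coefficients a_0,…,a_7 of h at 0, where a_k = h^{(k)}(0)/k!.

f: a_k = 0, -2, 1, -2/3, 1/2, -2/5, 1/3, -2/7, …
g: a_k = 2, 8, 16, 64/3, 64/3, 256/15, 512/45, 2048/315, …
f+g: L₀ = lclm(L_f,L_g), ord ≤ 2+1.
Integrate: L := L₀·Dx.
L = (-24 - 16·x)·Dx^2 + (-14 - 32·x - 16·x^2)·Dx^3 + (5 + 9·x + 4·x^2)·Dx^4  (order 4).
h: a_k = 0, 2, 3, 17/3, 31/6, 131/30, 25/9, 527/315, …
ICs: h(0) = 0, h′(0) = 2, h′′(0) = 6, h′′′(0) = 34.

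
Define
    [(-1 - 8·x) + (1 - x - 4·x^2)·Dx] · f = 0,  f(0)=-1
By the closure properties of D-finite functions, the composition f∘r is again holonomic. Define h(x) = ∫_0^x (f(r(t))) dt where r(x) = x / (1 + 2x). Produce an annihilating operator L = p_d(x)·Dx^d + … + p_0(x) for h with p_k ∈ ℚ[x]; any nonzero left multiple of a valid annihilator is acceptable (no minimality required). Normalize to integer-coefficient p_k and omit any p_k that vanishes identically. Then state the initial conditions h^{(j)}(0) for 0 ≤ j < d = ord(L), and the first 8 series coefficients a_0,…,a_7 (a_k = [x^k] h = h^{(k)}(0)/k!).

L = (1 + 10·x)·Dx + (-1 - 5·x - 4·x^2 + 4·x^3)·Dx^2  (order 2).
h: a_k = 0, -1, -1/2, -1, 7/4, -27/5, 95/6, -339/7, …
ICs: h(0) = 0, h′(0) = -1.

f: a_k = -1, -1, -5, -9, -29, -65, -181, -441, …
L₀ from L_f via x↦r, Dx↦r'^{-1}Dx.
Integrate: L := L₀·Dx.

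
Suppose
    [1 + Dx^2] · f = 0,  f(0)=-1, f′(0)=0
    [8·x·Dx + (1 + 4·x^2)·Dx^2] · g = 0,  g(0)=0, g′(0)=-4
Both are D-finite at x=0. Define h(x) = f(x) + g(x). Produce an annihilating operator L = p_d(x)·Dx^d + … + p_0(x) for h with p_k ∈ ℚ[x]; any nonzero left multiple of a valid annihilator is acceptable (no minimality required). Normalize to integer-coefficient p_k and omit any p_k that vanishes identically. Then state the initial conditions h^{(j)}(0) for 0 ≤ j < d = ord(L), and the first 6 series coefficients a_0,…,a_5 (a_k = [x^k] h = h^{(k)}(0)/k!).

L = (-376·x + 1600·x^3 + 128·x^5)·Dx + (-7 + 76·x^2 + 432·x^4 + 64·x^6)·Dx^2 + (-376·x + 1600·x^3 + 128·x^5)·Dx^3 + (-7 + 76·x^2 + 432·x^4 + 64·x^6)·Dx^4  (order 4).
h: a_k = -1, -4, 1/2, 16/3, -1/24, -64/5, …
ICs: h(0) = -1, h′(0) = -4, h′′(0) = 1, h′′′(0) = 32.

f: a_k = -1, 0, 1/2, 0, -1/24, 0, …
g: a_k = 0, -4, 0, 16/3, 0, -64/5, …
Sum ⇒ L₀ = lclm(L_f,L_g) in ℚ(x)⟨Dx⟩.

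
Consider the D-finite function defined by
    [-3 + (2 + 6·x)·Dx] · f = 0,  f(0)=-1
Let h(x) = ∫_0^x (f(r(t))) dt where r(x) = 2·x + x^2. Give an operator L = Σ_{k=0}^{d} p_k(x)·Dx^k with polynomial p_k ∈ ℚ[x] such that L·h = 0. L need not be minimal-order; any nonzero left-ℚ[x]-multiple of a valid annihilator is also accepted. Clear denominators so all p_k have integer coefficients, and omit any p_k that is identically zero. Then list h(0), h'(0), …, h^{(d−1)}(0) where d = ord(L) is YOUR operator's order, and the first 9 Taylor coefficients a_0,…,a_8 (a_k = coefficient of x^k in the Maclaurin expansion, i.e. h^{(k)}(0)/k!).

L = (-3 - 3·x)·Dx + (1 + 6·x + 3·x^2)·Dx^2  (order 2).
h: a_k = 0, -1, -3/2, 1, -9/4, 63/10, -81/4, 999/14, -4293/16, …
ICs: h(0) = 0, h′(0) = -1.

f: a_k = -1, -3/2, 9/8, -27/16, 405/128, -1701/256, 15309/1024, -72171/2048, 2814669/32768, …
Change of var in L_f (x↦r) gives L₀.
∫: right-multiply L₀ by Dx.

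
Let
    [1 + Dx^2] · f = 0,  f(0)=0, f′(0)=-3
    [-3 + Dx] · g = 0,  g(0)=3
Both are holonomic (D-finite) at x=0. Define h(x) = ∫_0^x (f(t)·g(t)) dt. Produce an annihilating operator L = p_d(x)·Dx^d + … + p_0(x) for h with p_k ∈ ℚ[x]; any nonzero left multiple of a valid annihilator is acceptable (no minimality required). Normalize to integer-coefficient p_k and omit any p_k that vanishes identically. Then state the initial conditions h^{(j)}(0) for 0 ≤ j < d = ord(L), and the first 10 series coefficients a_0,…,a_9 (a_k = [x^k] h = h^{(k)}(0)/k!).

L = 10·Dx - 6·Dx^2 + Dx^3  (order 3).
h: a_k = 0, 0, -9/2, -9, -39/4, -36/5, -79/20, -117/70, -307/560, -2/15, …
ICs: h(0) = 0, h′(0) = 0, h′′(0) = -9.

f: a_k = 0, -3, 0, 1/2, 0, -1/40, 0, 1/1680, 0, -1/120960, …
g: a_k = 3, 9, 27/2, 27/2, 81/8, 243/40, 243/80, 729/560, 2187/4480, 729/4480, …
f·g: L₀ = L_f ⊗_s L_g, ord ≤ 2·1.
Integrate: L := L₀·Dx.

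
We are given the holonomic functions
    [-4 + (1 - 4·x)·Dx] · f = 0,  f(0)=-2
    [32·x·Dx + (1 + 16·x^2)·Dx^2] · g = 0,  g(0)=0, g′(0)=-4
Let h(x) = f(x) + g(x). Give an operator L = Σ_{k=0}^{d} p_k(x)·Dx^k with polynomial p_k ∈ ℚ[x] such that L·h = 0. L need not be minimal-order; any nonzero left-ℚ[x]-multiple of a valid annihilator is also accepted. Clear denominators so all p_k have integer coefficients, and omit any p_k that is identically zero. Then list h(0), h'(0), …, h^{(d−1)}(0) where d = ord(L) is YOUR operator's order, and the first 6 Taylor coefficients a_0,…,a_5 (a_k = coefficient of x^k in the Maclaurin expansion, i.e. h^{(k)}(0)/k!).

f: a_k = -2, -8, -32, -128, -512, -2048, …
g: a_k = 0, -4, 0, 64/3, 0, -1024/5, …
h₀=f+g: left-lcm gives L₀, ord ≤ 3.
L = (-32 + 512·x + 1536·x^2)·Dx + (16 - 32·x + 256·x^2 + 1536·x^3)·Dx^2 + (-1 + 256·x^4)·Dx^3  (order 3).
h: a_k = -2, -12, -32, -320/3, -512, -11264/5, …
ICs: h(0) = -2, h′(0) = -12, h′′(0) = -64.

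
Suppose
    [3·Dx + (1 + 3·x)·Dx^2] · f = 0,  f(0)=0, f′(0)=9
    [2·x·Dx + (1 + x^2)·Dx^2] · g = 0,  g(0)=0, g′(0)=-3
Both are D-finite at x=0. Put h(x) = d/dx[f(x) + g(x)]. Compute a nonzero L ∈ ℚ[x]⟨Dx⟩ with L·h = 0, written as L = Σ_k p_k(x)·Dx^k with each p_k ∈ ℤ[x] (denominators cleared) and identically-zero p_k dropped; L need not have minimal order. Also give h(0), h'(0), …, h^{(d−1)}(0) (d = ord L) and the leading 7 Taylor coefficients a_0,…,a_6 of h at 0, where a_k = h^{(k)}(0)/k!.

L = (-6 - 54·x + 18·x^2 + 18·x^3) + (-20 - 12·x - 48·x^2 + 36·x^3 + 36·x^4)·Dx + (-3 - 7·x + 6·x^2 + 2·x^3 + 9·x^4 + 9·x^5)·Dx^2  (order 2).
h: a_k = 6, -27, 84, -243, 726, -2187, 6564, …
ICs: h(0) = 6, h′(0) = -27.

f: a_k = 0, 9, -27/2, 27, -243/4, 729/5, -729/2, …
g: a_k = 0, -3, 0, 1, 0, -3/5, 0, …
h₀=f+g: left-lcm gives L₀, ord ≤ 4.
Derive L from L₀ (diff closure).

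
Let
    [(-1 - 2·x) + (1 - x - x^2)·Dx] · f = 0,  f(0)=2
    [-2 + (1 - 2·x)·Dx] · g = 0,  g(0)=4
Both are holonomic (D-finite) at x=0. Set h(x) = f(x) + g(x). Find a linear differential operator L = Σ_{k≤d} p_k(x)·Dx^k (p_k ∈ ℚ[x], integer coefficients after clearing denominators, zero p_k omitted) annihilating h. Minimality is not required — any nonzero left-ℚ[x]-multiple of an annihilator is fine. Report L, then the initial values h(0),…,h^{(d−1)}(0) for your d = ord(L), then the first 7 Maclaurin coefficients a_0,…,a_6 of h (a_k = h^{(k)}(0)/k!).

f: a_k = 2, 2, 4, 6, 10, 16, 26, …
g: a_k = 4, 8, 16, 32, 64, 128, 256, …
L₀ := lclm(L_f,L_g); ord L₀ ≤ 1+1.
L = (-12·x + 12·x^2 - 8·x^3) + (4 - 6·x - 6·x^2 + 16·x^3 - 16·x^4)·Dx + (-1 + 5·x - 9·x^2 + 6·x^3 + 2·x^4 - 4·x^5)·Dx^2  (order 2).
h: a_k = 6, 10, 20, 38, 74, 144, 282, …
ICs: h(0) = 6, h′(0) = 10.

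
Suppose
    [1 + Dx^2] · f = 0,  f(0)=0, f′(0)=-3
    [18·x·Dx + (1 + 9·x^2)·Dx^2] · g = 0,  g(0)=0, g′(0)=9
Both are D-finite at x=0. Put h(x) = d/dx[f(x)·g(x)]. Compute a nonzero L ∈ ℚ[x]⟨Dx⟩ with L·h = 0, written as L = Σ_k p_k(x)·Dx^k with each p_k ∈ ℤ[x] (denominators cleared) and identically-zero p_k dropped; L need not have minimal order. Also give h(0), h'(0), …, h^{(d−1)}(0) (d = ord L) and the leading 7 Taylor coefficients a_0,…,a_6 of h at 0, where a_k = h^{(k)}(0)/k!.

L = (38998 + 738774·x^2 + 15162957·x^4 + 3032640·x^6 - 78732·x^8 - 1771470·x^10 + 531441·x^12) + (20772·x + 1033884·x^3 + 7902360·x^5 + 2624400·x^7 + 1180980·x^9 + 2125764·x^11)·Dx + (39368 + 755028·x^2 + 15369750·x^4 + 3887028·x^6 + 314928·x^8 - 1417176·x^10 + 1062882·x^12)·Dx^2 + (20772·x + 1033884·x^3 + 7902360·x^5 + 2624400·x^7 + 1180980·x^9 + 2125764·x^11)·Dx^3 + (370 + 16254·x^2 + 206793·x^4 + 854388·x^6 + 393660·x^8 + 354294·x^10 + 531441·x^12)·Dx^4  (order 4).
h: a_k = 0, -54, 0, 342, 0, -10827/4, 0, …
ICs: h(0) = 0, h′(0) = -54, h′′(0) = 0, h′′′(0) = 2052.

f: a_k = 0, -3, 0, 1/2, 0, -1/40, 0, …
g: a_k = 0, 9, 0, -27, 0, 729/5, 0, …
f·g: L₀ = L_f ⊗_s L_g, ord ≤ 2·2.
Derive L from L₀ (diff closure).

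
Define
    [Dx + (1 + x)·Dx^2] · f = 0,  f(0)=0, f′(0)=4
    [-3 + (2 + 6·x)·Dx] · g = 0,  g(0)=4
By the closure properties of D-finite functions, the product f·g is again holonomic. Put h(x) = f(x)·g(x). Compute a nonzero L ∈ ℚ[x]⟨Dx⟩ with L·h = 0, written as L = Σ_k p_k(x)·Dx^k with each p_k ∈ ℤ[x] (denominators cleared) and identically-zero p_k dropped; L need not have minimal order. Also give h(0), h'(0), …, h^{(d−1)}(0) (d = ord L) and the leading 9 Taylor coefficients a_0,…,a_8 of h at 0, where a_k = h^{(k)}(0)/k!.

f: a_k = 0, 4, -2, 4/3, -1, 4/5, -2/3, 4/7, -1/2, …
g: a_k = 4, 6, -9/2, 27/4, -405/32, 1701/64, -15309/256, 72171/512, -2814669/8192, …
Product ⇒ symmetric product L₀, ord ≤ 2.
L = (21 + 9·x) + (-8 - 24·x)·Dx + (4 + 28·x + 60·x^2 + 36·x^3)·Dx^2  (order 2).
h: a_k = 0, 16, 16, -74/3, 40, -2917/40, 17671/120, -719709/2240, 830323/1120, …
ICs: h(0) = 0, h′(0) = 16.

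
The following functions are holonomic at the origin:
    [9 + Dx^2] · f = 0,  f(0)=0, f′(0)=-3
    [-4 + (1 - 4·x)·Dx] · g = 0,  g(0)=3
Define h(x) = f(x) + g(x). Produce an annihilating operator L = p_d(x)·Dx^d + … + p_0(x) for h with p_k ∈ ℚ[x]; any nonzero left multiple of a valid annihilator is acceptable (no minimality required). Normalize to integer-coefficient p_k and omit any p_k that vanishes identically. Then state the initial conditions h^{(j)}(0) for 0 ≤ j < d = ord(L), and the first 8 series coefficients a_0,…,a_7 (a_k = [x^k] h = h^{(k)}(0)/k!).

f: a_k = 0, -3, 0, 9/2, 0, -81/40, 0, 243/560, …
g: a_k = 3, 12, 48, 192, 768, 3072, 12288, 49152, …
f+g: L₀ = lclm(L_f,L_g), ord ≤ 2+1.
L = (-3780 + 2592·x - 5184·x^2) + (369 - 2124·x + 3888·x^2 - 5184·x^3)·Dx + (-420 + 288·x - 576·x^2)·Dx^2 + (41 - 236·x + 432·x^2 - 576·x^3)·Dx^3  (order 3).
h: a_k = 3, 9, 48, 393/2, 768, 122799/40, 12288, 27525363/560, …
ICs: h(0) = 3, h′(0) = 9, h′′(0) = 96.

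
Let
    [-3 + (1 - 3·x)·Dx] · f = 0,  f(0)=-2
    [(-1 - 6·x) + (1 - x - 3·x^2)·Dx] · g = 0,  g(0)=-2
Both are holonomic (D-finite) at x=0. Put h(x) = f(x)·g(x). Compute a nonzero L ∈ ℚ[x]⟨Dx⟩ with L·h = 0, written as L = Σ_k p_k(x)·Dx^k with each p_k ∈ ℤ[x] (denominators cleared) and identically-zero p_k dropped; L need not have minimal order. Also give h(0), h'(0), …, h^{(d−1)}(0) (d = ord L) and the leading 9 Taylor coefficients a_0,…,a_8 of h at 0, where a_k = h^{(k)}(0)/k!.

L = (-4 + 27·x^2) + (1 - 4·x + 9·x^3)·Dx  (order 1).
h: a_k = 4, 16, 64, 220, 736, 2368, 7492, 23344, 72064, …
ICs: h(0) = 4.

f: a_k = -2, -6, -18, -54, -162, -486, -1458, -4374, -13122, …
g: a_k = -2, -2, -8, -14, -38, -80, -194, -434, -1016, …
Product ⇒ symmetric product L₀, ord ≤ 1.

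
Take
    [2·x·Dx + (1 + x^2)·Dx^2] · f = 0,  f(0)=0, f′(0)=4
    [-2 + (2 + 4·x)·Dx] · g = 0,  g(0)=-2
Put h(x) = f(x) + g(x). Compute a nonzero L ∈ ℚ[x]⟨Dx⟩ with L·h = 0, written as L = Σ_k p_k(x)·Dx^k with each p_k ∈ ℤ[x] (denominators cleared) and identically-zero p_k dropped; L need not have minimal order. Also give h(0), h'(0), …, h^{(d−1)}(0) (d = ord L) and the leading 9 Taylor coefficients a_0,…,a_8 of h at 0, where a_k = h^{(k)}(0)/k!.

f: a_k = 0, 4, 0, -4/3, 0, 4/5, 0, -4/7, 0, …
g: a_k = -2, -2, 1, -1, 5/4, -7/4, 21/8, -33/8, 429/64, …
f+g: L₀ = lclm(L_f,L_g), ord ≤ 2+1.
L = (-4 - 20·x + 12·x^2 + 12·x^3)·Dx + (-10 - 16·x - 16·x^2 + 48·x^3 + 42·x^4)·Dx^2 + (-2 + 12·x^2 + 12·x^3 + 14·x^4 + 12·x^5)·Dx^3  (order 3).
h: a_k = -2, 2, 1, -7/3, 5/4, -19/20, 21/8, -263/56, 429/64, …
ICs: h(0) = -2, h′(0) = 2, h′′(0) = 2.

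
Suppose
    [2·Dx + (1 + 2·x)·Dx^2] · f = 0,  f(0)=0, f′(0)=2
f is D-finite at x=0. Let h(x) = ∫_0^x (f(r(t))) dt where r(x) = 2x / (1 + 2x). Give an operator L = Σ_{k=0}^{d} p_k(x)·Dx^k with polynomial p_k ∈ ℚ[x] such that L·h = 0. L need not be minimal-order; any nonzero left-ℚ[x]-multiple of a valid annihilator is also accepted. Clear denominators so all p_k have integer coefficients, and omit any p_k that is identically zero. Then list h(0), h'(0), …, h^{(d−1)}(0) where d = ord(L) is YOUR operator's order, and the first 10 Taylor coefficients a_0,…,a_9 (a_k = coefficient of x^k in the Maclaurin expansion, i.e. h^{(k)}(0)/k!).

L = (8 + 24·x)·Dx^2 + (1 + 8·x + 12·x^2)·Dx^3  (order 3).
h: a_k = 0, 0, 2, -16/3, 52/3, -64, 3872/15, -3328/3, 34976/7, -209920/9, …
ICs: h(0) = 0, h′(0) = 0, h′′(0) = 4.

f: a_k = 0, 2, -2, 8/3, -4, 32/5, -32/3, 128/7, -32, 512/9, …
Change of var in L_f (x↦r) gives L₀.
∫: right-multiply L₀ by Dx.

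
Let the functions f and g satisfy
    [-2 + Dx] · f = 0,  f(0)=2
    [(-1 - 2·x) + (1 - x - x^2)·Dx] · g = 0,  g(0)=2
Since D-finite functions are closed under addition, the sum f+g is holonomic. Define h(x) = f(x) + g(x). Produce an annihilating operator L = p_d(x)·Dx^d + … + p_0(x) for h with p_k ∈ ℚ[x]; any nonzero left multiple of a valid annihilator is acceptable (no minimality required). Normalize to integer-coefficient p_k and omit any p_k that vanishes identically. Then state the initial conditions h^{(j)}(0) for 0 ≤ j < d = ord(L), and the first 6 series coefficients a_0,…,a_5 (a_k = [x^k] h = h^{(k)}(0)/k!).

f: a_k = 2, 4, 4, 8/3, 4/3, 8/15, …
g: a_k = 2, 2, 4, 6, 10, 16, …
h₀=f+g: left-lcm gives L₀, ord ≤ 2.
L = (4 + 8·x + 24·x^2 + 8·x^3) + (-14·x - 10·x^2 + 8·x^3 + 4·x^4)·Dx + (-1 + 5·x - x^2 - 6·x^3 - 2·x^4)·Dx^2  (order 2).
h: a_k = 4, 6, 8, 26/3, 34/3, 248/15, …
ICs: h(0) = 4, h′(0) = 6.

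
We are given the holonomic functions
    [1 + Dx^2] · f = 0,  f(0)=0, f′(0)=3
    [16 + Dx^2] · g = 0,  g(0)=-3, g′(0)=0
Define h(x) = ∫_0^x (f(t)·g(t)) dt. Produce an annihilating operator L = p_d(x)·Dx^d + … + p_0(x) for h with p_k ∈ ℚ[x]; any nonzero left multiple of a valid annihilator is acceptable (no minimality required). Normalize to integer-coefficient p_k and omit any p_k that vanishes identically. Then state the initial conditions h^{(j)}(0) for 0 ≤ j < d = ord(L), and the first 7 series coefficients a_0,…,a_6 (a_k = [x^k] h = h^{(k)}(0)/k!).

f: a_k = 0, 3, 0, -1/2, 0, 1/40, 0, …
g: a_k = -3, 0, 24, 0, -32, 0, 256/15, …
Sym-product of L_f,L_g gives L₀ (≤ ord 4).
∫: right-multiply L₀ by Dx.
L = 225·Dx + 34·Dx^3 + Dx^5  (order 5).
h: a_k = 0, 0, -9/2, 0, 147/8, 0, -1441/80, …
ICs: h(0) = 0, h′(0) = 0, h′′(0) = -9, h′′′(0) = 0, h′′′′(0) = 441.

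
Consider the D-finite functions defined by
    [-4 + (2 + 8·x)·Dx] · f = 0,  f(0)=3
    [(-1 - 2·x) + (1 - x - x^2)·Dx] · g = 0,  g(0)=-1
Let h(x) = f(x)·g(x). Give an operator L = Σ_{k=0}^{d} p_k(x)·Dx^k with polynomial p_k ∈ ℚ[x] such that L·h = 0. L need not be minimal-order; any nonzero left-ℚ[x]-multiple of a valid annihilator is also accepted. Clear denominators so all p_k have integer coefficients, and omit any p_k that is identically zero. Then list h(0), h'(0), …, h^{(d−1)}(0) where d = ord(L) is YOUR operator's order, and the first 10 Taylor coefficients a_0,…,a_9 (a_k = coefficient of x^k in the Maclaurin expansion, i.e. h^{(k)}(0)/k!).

L = (3 + 4·x + 6·x^2) + (-1 - 3·x + 5·x^2 + 4·x^3)·Dx  (order 1).
h: a_k = -3, -9, -6, -27, -3, -114, 135, -771, 1938, -7413, …
ICs: h(0) = -3.

f: a_k = 3, 6, -6, 12, -30, 84, -252, 792, -2574, 8580, …
g: a_k = -1, -1, -2, -3, -5, -8, -13, -21, -34, -55, …
f·g: L₀ = L_f ⊗_s L_g, ord ≤ 1·1.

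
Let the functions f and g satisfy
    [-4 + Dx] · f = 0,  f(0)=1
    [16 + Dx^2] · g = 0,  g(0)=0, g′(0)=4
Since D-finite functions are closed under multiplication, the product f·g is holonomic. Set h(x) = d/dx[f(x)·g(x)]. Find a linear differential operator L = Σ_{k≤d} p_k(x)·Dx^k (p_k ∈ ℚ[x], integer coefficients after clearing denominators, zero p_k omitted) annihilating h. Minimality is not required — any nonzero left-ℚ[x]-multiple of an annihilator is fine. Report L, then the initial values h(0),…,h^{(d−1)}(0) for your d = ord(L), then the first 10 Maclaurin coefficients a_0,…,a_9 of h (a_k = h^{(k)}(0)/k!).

L = 32 - 8·Dx + Dx^2  (order 2).
h: a_k = 4, 32, 64, 0, -512/3, -4096/15, -8192/45, 0, 32768/315, 262144/2835, …
ICs: h(0) = 4, h′(0) = 32.

f: a_k = 1, 4, 8, 32/3, 32/3, 128/15, 256/45, 1024/315, 512/315, 2048/2835, …
g: a_k = 0, 4, 0, -32/3, 0, 128/15, 0, -1024/315, 0, 2048/2835, …
L₀ := L_f ⊗_s L_g (sym. prod.), ord ≤ 2.
h₀' ⇒ L via d/dx closure of L₀.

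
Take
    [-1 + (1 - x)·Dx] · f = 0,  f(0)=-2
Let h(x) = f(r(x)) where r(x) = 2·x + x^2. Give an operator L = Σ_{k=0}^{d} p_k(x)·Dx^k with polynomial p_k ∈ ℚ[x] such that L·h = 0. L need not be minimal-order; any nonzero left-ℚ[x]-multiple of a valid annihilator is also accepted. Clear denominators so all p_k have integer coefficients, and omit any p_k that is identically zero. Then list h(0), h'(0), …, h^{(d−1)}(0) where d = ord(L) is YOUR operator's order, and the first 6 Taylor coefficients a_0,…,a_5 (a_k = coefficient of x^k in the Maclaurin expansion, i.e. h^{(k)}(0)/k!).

f: a_k = -2, -2, -2, -2, -2, -2, …
Substitute x→r, Dx→(1/r')Dx; clear ⇒ L₀.
L = (2 + 2·x) + (-1 + 2·x + x^2)·Dx  (order 1).
h: a_k = -2, -4, -10, -24, -58, -140, …
ICs: h(0) = -2.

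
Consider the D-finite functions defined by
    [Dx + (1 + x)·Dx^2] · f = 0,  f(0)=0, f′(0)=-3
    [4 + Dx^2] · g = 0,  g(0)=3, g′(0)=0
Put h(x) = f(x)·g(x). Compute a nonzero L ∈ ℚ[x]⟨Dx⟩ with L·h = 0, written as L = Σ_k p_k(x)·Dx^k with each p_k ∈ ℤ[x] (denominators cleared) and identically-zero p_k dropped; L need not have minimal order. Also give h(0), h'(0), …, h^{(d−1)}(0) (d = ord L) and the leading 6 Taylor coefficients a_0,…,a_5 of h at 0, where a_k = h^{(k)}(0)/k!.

L = (168 + 864·x + 1456·x^2 + 1024·x^3 + 256·x^4) + (112 + 368·x + 384·x^2 + 128·x^3)·Dx + (102 + 464·x + 744·x^2 + 512·x^3 + 128·x^4)·Dx^2 + (28 + 92·x + 96·x^2 + 32·x^3)·Dx^3 + (15 + 62·x + 95·x^2 + 64·x^3 + 16·x^4)·Dx^4  (order 4).
h: a_k = 0, -9, 9/2, 15, -27/4, -9/5, …
ICs: h(0) = 0, h′(0) = -9, h′′(0) = 9, h′′′(0) = 90.

f: a_k = 0, -3, 3/2, -1, 3/4, -3/5, …
g: a_k = 3, 0, -6, 0, 2, 0, …
Sym-product of L_f,L_g gives L₀ (≤ ord 4).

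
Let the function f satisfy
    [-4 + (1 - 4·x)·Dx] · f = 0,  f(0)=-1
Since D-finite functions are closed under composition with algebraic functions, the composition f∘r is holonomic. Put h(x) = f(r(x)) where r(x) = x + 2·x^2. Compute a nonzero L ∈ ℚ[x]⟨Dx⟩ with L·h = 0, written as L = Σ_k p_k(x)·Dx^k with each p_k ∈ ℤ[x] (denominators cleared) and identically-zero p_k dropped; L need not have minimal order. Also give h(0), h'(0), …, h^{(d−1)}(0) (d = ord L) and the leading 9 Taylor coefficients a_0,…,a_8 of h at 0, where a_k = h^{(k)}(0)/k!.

f: a_k = -1, -4, -16, -64, -256, -1024, -4096, -16384, -65536, …
Change of var in L_f (x↦r) gives L₀.
L = (4 + 16·x) + (-1 + 4·x + 8·x^2)·Dx  (order 1).
h: a_k = -1, -4, -24, -128, -704, -3840, -20992, -114688, -626688, …
ICs: h(0) = -1.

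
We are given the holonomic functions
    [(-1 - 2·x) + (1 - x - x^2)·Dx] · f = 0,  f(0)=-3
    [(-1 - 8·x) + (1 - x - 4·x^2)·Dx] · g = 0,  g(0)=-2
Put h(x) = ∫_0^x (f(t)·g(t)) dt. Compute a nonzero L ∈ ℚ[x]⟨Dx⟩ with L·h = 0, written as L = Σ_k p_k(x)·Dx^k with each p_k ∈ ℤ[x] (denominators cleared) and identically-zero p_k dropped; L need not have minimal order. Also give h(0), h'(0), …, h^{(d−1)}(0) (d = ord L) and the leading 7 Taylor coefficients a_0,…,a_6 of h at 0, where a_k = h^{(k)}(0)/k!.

f: a_k = -3, -3, -6, -9, -15, -24, -39, …
g: a_k = -2, -2, -10, -18, -58, -130, -362, …
f·g: L₀ = L_f ⊗_s L_g, ord ≤ 1·1.
h=∫h₀ ⇒ L = L₀·Dx.
L = (-2 - 8·x + 15·x^2 + 16·x^3)·Dx + (1 - 2·x - 4·x^2 + 5·x^3 + 4·x^4)·Dx^2  (order 2).
h: a_k = 0, 6, 6, 16, 57/2, 336/5, 140, …
ICs: h(0) = 0, h′(0) = 6.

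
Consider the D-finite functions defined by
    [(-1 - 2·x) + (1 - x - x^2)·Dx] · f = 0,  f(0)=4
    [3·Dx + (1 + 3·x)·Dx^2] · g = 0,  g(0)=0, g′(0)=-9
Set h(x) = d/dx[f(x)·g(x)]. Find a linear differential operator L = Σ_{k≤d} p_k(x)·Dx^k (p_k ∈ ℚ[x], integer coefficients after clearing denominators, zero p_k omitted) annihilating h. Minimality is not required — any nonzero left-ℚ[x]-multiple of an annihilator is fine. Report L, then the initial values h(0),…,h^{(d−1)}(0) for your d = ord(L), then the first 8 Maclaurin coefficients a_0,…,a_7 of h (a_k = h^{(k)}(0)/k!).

f: a_k = 4, 4, 8, 12, 20, 32, 52, 84, …
g: a_k = 0, -9, 27/2, -27, 243/4, -729/5, 729/2, -6561/7, …
Product ⇒ symmetric product L₀, ord ≤ 2.
Derive L from L₀ (diff closure).
L = (102 + 270·x + 324·x^2) + (-3 + 93·x + 324·x^2 + 252·x^3)·Dx + (-5 - 22·x - 4·x^2 + 63·x^3 + 36·x^4)·Dx^2  (order 2).
h: a_k = -36, 36, -378, 540, -2871, 30564/5, -115659/5, 2115612/35, …
ICs: h(0) = -36, h′(0) = 36.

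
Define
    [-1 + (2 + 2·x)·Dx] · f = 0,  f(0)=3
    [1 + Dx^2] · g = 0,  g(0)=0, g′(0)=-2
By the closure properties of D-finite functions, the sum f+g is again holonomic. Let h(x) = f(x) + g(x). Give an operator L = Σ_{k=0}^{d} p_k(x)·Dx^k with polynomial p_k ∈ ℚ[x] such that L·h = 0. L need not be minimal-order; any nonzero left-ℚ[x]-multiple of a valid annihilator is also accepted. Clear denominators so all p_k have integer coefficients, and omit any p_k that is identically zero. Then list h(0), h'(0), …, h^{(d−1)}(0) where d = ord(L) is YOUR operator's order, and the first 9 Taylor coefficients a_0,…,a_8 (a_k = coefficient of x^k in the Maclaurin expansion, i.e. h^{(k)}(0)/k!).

f: a_k = 3, 3/2, -3/8, 3/16, -15/128, 21/256, -63/1024, 99/2048, -1287/32768, …
g: a_k = 0, -2, 0, 1/3, 0, -1/60, 0, 1/2520, 0, …
f+g: L₀ = lclm(L_f,L_g), ord ≤ 1+2.
L = (-7 - 8·x - 4·x^2) + (6 + 22·x + 24·x^2 + 8·x^3)·Dx + (-7 - 8·x - 4·x^2)·Dx^2 + (6 + 22·x + 24·x^2 + 8·x^3)·Dx^3  (order 3).
h: a_k = 3, -1/2, -3/8, 25/48, -15/128, 251/3840, -63/1024, 31441/645120, -1287/32768, …
ICs: h(0) = 3, h′(0) = -1/2, h′′(0) = -3/4.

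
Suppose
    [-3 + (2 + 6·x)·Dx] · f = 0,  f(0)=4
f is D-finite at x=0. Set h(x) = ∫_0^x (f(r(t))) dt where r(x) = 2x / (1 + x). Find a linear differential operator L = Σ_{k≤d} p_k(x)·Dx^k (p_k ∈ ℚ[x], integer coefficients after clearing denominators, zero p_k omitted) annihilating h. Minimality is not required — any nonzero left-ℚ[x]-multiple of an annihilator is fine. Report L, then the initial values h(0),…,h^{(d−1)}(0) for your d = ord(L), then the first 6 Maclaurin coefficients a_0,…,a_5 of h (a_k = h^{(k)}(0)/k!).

L = -3·Dx + (1 + 8·x + 7·x^2)·Dx^2  (order 2).
h: a_k = 0, 4, 6, -10, 51/2, -861/10, …
ICs: h(0) = 0, h′(0) = 4.

f: a_k = 4, 6, -9/2, 27/4, -405/32, 1701/64, …
Change of var in L_f (x↦r) gives L₀.
h=∫₀ˣh₀: take L = L₀·Dx.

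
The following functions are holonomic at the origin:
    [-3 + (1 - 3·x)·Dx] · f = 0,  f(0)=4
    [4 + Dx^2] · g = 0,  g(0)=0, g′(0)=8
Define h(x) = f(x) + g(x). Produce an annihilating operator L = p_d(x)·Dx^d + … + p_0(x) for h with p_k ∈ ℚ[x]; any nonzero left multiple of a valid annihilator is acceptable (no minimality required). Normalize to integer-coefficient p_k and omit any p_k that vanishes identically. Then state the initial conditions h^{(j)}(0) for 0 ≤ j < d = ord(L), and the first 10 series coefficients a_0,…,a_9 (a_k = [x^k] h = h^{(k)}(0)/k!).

L = (348 - 144·x + 216·x^2) + (-44 + 180·x - 216·x^2 + 216·x^3)·Dx + (87 - 36·x + 54·x^2)·Dx^2 + (-11 + 45·x - 54·x^2 + 54·x^3)·Dx^3  (order 3).
h: a_k = 4, 20, 36, 308/3, 324, 14596/15, 2916, 2755588/315, 26244, 223205236/2835, …
ICs: h(0) = 4, h′(0) = 20, h′′(0) = 72.

f: a_k = 4, 12, 36, 108, 324, 972, 2916, 8748, 26244, 78732, …
g: a_k = 0, 8, 0, -16/3, 0, 16/15, 0, -32/315, 0, 16/2835, …
Weyl lclm of L_f,L_g ⇒ L₀ (ord ≤ 3).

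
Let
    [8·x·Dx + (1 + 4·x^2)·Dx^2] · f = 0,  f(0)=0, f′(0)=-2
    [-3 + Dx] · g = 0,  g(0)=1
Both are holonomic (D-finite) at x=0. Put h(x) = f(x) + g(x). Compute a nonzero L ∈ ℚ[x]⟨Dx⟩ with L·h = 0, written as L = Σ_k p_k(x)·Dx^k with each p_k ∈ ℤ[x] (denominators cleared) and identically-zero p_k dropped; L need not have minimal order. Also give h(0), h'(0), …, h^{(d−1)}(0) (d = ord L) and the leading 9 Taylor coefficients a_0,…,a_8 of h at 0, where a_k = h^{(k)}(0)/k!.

L = (24 - 72·x - 288·x^2 - 288·x^3)·Dx + (-17 + 24·x^2 - 144·x^4)·Dx^2 + (3 + 8·x + 24·x^2 + 32·x^3 + 48·x^4)·Dx^3  (order 3).
h: a_k = 1, 1, 9/2, 43/6, 27/8, -35/8, 81/80, 10483/560, 729/4480, …
ICs: h(0) = 1, h′(0) = 1, h′′(0) = 9.

f: a_k = 0, -2, 0, 8/3, 0, -32/5, 0, 128/7, 0, …
g: a_k = 1, 3, 9/2, 9/2, 27/8, 81/40, 81/80, 243/560, 729/4480, …
h₀=f+g: left-lcm gives L₀, ord ≤ 3.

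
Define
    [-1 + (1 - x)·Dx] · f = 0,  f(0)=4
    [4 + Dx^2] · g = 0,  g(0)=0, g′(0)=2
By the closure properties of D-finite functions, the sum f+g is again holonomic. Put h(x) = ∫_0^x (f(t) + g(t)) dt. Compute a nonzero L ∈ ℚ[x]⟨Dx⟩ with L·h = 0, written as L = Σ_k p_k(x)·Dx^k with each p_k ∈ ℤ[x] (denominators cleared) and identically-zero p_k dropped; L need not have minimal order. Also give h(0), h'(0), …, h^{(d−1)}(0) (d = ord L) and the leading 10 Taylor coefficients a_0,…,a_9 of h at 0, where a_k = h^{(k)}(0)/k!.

f: a_k = 4, 4, 4, 4, 4, 4, 4, 4, 4, 4, …
g: a_k = 0, 2, 0, -4/3, 0, 4/15, 0, -8/315, 0, 4/2835, …
f+g: L₀ = lclm(L_f,L_g), ord ≤ 1+2.
∫: right-multiply L₀ by Dx.
L = (20 - 16·x + 8·x^2)·Dx + (-12 + 28·x - 24·x^2 + 8·x^3)·Dx^2 + (5 - 4·x + 2·x^2)·Dx^3 + (-3 + 7·x - 6·x^2 + 2·x^3)·Dx^4  (order 4).
h: a_k = 0, 4, 3, 4/3, 2/3, 4/5, 32/45, 4/7, 313/630, 4/9, …
ICs: h(0) = 0, h′(0) = 4, h′′(0) = 6, h′′′(0) = 8.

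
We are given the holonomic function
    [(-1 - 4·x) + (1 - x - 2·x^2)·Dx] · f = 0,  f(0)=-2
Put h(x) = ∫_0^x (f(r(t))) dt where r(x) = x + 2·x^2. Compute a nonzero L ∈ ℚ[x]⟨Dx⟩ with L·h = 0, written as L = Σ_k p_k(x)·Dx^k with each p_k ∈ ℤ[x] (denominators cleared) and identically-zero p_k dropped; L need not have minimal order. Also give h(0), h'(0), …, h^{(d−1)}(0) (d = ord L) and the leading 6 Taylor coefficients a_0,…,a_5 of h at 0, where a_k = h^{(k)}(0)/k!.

L = (1 + 8·x + 24·x^2 + 32·x^3)·Dx + (-1 + x + 4·x^2 + 8·x^3 + 8·x^4)·Dx^2  (order 2).
h: a_k = 0, -2, -1, -10/3, -17/2, -106/5, …
ICs: h(0) = 0, h′(0) = -2.

f: a_k = -2, -2, -6, -10, -22, -42, …
L₀ from L_f via x↦r, Dx↦r'^{-1}Dx.
h=∫₀ˣh₀: take L = L₀·Dx.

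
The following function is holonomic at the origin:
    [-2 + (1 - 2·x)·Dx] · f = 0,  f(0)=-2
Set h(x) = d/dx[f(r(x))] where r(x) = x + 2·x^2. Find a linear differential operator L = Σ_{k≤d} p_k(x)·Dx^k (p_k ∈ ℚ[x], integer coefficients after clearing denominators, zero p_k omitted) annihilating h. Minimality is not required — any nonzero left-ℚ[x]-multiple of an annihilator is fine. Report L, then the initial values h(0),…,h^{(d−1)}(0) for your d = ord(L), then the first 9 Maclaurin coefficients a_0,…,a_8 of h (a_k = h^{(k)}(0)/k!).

f: a_k = -2, -4, -8, -16, -32, -64, -128, -256, -512, …
L₀ from L_f via x↦r, Dx↦r'^{-1}Dx.
Derive L from L₀ (diff closure).
L = (8 + 24·x + 48·x^2) + (-1 - 2·x + 12·x^2 + 16·x^3)·Dx  (order 1).
h: a_k = -4, -32, -144, -640, -2560, -9984, -37632, -139264, -506880, …
ICs: h(0) = -4.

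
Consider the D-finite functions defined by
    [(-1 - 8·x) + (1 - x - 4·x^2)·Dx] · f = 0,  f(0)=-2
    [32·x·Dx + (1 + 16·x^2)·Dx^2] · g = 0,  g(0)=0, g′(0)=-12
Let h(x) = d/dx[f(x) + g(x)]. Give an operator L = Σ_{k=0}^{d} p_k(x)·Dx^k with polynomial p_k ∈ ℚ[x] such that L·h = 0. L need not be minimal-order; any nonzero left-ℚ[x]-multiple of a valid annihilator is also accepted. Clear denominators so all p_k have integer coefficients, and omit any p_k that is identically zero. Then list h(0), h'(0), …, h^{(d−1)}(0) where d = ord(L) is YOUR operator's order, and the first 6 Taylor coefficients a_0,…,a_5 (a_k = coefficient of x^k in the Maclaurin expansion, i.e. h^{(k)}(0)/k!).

f: a_k = -2, -2, -10, -18, -58, -130, …
g: a_k = 0, -12, 0, 64, 0, -3072/5, …
h₀=f+g: left-lcm gives L₀, ord ≤ 3.
Derive L from L₀ (diff closure).
L = (-160 + 640·x + 14848·x^2 + 36864·x^3 + 178176·x^4 + 98304·x^6) + (43 + 336·x + 16·x^2 + 3072·x^3 + 35072·x^4 + 124928·x^5 + 12288·x^6 + 98304·x^7)·Dx + (-5 - 23·x - 272·x^2 - 16·x^3 - 2368·x^4 + 5888·x^5 + 12288·x^6 + 4096·x^7 + 16384·x^8)·Dx^2  (order 2).
h: a_k = -14, -20, 138, -232, -3722, -2172, …
ICs: h(0) = -14, h′(0) = -20.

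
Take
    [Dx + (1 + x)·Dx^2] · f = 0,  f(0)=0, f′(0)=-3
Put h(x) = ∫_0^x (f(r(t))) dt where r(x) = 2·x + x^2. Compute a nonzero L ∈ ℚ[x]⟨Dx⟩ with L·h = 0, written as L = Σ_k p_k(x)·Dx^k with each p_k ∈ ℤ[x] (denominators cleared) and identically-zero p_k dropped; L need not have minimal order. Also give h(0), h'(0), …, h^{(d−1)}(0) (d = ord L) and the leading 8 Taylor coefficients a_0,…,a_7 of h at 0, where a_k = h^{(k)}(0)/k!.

L = Dx^2 + (1 + x)·Dx^3  (order 3).
h: a_k = 0, 0, -3, 1, -1/2, 3/10, -1/5, 1/7, …
ICs: h(0) = 0, h′(0) = 0, h′′(0) = -6.

f: a_k = 0, -3, 3/2, -1, 3/4, -3/5, 1/2, -3/7, …
h₀=f(r): pull back L_f along r ⇒ L₀.
∫: right-multiply L₀ by Dx.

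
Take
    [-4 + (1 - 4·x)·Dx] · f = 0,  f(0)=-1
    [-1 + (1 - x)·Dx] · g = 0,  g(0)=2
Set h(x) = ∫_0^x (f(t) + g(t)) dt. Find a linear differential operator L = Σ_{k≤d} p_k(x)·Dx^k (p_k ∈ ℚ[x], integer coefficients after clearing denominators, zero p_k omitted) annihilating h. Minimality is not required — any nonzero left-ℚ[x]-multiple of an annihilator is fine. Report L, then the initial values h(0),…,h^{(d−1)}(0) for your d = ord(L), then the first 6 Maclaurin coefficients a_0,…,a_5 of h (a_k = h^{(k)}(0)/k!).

f: a_k = -1, -4, -16, -64, -256, -1024, …
g: a_k = 2, 2, 2, 2, 2, 2, …
L₀ := lclm(L_f,L_g); ord L₀ ≤ 1+1.
h=∫₀ˣh₀: take L = L₀·Dx.
L = -8·Dx + (10 - 16·x)·Dx^2 + (-1 + 5·x - 4·x^2)·Dx^3  (order 3).
h: a_k = 0, 1, -1, -14/3, -31/2, -254/5, …
ICs: h(0) = 0, h′(0) = 1, h′′(0) = -2.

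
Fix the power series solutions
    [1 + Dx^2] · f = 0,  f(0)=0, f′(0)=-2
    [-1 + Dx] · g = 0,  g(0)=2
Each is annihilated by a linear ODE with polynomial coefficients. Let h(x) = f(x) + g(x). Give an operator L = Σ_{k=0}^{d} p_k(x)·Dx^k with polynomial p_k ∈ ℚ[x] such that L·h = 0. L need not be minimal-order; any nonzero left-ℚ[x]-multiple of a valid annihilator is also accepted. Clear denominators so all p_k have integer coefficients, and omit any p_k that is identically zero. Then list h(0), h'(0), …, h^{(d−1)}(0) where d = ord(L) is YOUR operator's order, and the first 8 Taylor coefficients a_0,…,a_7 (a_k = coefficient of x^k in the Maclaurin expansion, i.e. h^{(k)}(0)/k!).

f: a_k = 0, -2, 0, 1/3, 0, -1/60, 0, 1/2520, …
g: a_k = 2, 2, 1, 1/3, 1/12, 1/60, 1/360, 1/2520, …
f+g: L₀ = lclm(L_f,L_g), ord ≤ 2+1.
L = -1 + Dx - Dx^2 + Dx^3  (order 3).
h: a_k = 2, 0, 1, 2/3, 1/12, 0, 1/360, 1/1260, …
ICs: h(0) = 2, h′(0) = 0, h′′(0) = 2.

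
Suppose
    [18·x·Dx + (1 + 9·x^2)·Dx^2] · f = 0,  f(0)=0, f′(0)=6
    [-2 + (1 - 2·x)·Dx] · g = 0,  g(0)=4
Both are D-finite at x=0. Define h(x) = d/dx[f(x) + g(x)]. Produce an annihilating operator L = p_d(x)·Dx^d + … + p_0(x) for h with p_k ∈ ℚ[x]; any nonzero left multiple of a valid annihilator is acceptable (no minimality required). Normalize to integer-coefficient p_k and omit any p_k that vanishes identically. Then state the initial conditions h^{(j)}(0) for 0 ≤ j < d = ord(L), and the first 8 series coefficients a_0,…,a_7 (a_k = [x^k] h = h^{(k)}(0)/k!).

L = (36 - 288·x - 972·x^2) + (-21 + 36·x - 9·x^2 - 972·x^3)·Dx + (2 + 5·x + 45·x^3 - 162·x^4)·Dx^2  (order 2).
h: a_k = 14, 32, 42, 256, 1126, 1536, -790, 8192, …
ICs: h(0) = 14, h′(0) = 32.

f: a_k = 0, 6, 0, -18, 0, 486/5, 0, -4374/7, …
g: a_k = 4, 8, 16, 32, 64, 128, 256, 512, …
h₀=f+g: left-lcm gives L₀, ord ≤ 3.
h₀' ⇒ L via d/dx closure of L₀.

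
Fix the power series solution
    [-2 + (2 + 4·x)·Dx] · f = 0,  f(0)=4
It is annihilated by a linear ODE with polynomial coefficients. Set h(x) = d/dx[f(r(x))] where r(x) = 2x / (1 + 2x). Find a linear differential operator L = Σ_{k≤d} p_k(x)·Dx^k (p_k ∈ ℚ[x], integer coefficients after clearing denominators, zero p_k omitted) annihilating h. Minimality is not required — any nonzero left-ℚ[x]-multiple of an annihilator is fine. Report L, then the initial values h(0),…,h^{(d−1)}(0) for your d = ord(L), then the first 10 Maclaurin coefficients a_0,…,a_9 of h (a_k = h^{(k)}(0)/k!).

f: a_k = 4, 4, -2, 2, -5/2, 7/2, -21/4, 33/4, -429/32, 715/32, …
L₀ from L_f via x↦r, Dx↦r'^{-1}Dx.
Differentiate: ansatz ord ≤ ord L₀ ⇒ L.
L = (-6 - 24·x) + (-1 - 8·x - 12·x^2)·Dx  (order 1).
h: a_k = 8, -48, 240, -1184, 6000, -31392, 168672, -924480, 5140656, -28889120, …
ICs: h(0) = 8.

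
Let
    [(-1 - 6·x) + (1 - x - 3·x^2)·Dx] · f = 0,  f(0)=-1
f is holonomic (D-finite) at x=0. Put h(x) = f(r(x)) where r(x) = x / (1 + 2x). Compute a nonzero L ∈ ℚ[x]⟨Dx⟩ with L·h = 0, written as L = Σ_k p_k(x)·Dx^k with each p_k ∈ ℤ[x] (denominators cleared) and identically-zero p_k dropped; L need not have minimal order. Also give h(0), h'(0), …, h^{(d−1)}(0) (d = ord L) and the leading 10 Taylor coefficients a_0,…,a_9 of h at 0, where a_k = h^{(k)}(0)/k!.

L = (1 + 8·x) + (-1 - 5·x - 5·x^2 + 2·x^3)·Dx  (order 1).
h: a_k = -1, -1, -2, 5, -17, 56, -185, 611, -2018, 6665, …
ICs: h(0) = -1.

f: a_k = -1, -1, -4, -7, -19, -40, -97, -217, -508, -1159, …
h₀=f(r): pull back L_f along r ⇒ L₀.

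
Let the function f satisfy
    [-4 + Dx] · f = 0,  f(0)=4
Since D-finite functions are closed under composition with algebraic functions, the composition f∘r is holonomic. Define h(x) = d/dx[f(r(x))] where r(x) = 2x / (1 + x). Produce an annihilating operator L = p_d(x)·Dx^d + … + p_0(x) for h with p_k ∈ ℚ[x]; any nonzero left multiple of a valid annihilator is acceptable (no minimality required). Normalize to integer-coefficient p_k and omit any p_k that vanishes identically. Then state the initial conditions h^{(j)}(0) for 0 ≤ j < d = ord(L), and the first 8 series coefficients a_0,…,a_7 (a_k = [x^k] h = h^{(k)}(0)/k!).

L = (6 - 2·x) + (-1 - 2·x - x^2)·Dx  (order 1).
h: a_k = 32, 192, 352, 128/3, -352, 1472/15, 12896/45, -12032/35, …
ICs: h(0) = 32.

f: a_k = 4, 16, 32, 128/3, 128/3, 512/15, 1024/45, 4096/315, …
h₀=f(r): pull back L_f along r ⇒ L₀.
h₀' ⇒ L via d/dx closure of L₀.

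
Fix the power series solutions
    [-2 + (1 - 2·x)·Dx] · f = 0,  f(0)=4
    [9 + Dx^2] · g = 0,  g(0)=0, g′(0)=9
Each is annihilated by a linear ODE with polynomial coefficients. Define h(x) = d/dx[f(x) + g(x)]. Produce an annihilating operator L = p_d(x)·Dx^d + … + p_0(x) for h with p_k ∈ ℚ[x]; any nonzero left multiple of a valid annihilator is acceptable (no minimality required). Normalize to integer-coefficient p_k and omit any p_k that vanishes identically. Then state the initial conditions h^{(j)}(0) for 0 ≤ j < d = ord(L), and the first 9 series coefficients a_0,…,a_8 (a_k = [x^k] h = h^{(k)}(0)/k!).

L = (684 - 432·x + 432·x^2) + (-99 + 306·x - 324·x^2 + 216·x^3)·Dx + (76 - 48·x + 48·x^2)·Dx^2 + (-11 + 34·x - 36·x^2 + 24·x^3)·Dx^3  (order 3).
h: a_k = 17, 32, 111/2, 256, 5363/8, 1536, 285991/80, 8192, 82581921/4480, …
ICs: h(0) = 17, h′(0) = 32, h′′(0) = 111.

f: a_k = 4, 8, 16, 32, 64, 128, 256, 512, 1024, …
g: a_k = 0, 9, 0, -27/2, 0, 243/40, 0, -729/560, 0, …
L₀ := lclm(L_f,L_g); ord L₀ ≤ 1+2.
Derive L from L₀ (diff closure).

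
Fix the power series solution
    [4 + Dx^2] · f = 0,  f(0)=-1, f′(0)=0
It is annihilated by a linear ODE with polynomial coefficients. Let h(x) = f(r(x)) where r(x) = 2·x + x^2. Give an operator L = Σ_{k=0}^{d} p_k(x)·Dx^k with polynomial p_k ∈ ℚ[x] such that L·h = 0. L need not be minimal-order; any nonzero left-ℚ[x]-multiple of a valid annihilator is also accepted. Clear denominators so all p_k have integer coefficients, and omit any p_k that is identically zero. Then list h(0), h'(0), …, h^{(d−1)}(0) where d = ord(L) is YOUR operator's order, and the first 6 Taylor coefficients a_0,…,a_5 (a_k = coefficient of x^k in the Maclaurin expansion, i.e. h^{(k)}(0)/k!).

f: a_k = -1, 0, 2, 0, -2/3, 0, …
L₀ from L_f via x↦r, Dx↦r'^{-1}Dx.
L = (16 + 48·x + 48·x^2 + 16·x^3) - Dx + (1 + x)·Dx^2  (order 2).
h: a_k = -1, 0, 8, 8, -26/3, -64/3, …
ICs: h(0) = -1, h′(0) = 0.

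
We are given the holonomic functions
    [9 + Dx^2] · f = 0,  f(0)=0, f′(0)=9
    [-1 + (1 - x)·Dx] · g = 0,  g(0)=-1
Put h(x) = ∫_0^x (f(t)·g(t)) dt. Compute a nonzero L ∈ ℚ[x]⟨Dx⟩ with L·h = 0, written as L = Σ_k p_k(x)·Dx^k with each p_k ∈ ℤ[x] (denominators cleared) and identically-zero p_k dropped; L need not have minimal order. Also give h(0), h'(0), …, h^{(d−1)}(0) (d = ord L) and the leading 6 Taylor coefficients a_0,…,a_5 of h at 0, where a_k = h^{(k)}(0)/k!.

L = (-9 + 9·x)·Dx + 2·Dx^2 + (-1 + x)·Dx^3  (order 3).
h: a_k = 0, 0, -9/2, -3, 9/8, 9/10, …
ICs: h(0) = 0, h′(0) = 0, h′′(0) = -9.

f: a_k = 0, 9, 0, -27/2, 0, 243/40, …
g: a_k = -1, -1, -1, -1, -1, -1, …
Sym-product of L_f,L_g gives L₀ (≤ ord 2).
∫: right-multiply L₀ by Dx.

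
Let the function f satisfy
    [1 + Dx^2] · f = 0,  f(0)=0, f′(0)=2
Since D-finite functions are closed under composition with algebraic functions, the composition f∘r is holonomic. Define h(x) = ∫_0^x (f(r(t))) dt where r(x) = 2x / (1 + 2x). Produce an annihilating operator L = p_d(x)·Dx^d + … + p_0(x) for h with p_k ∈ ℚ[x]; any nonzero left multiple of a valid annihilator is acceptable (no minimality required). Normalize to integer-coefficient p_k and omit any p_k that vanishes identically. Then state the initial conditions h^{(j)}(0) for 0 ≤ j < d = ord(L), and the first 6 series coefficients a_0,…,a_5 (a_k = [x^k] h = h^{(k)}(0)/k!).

f: a_k = 0, 2, 0, -1/3, 0, 1/60, …
Substitute x→r, Dx→(1/r')Dx; clear ⇒ L₀.
h=∫h₀ ⇒ L = L₀·Dx.
L = 4·Dx + (4 + 24·x + 48·x^2 + 32·x^3)·Dx^2 + (1 + 8·x + 24·x^2 + 32·x^3 + 16·x^4)·Dx^3  (order 3).
h: a_k = 0, 0, 2, -8/3, 10/3, -16/5, …
ICs: h(0) = 0, h′(0) = 0, h′′(0) = 4.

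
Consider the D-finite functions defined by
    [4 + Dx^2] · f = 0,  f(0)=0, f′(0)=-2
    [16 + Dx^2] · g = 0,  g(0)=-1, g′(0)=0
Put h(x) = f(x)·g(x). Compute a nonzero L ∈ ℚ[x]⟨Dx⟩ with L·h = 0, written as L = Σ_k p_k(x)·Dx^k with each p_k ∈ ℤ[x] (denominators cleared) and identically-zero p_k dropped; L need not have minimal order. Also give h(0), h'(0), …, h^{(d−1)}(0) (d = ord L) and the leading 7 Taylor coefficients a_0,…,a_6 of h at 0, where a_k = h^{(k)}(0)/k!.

f: a_k = 0, -2, 0, 4/3, 0, -4/15, 0, …
g: a_k = -1, 0, 8, 0, -32/3, 0, 256/45, …
L₀ := L_f ⊗_s L_g (sym. prod.), ord ≤ 4.
L = 144 + 40·Dx^2 + Dx^4  (order 4).
h: a_k = 0, 2, 0, -52/3, 0, 484/15, 0, …
ICs: h(0) = 0, h′(0) = 2, h′′(0) = 0, h′′′(0) = -104.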